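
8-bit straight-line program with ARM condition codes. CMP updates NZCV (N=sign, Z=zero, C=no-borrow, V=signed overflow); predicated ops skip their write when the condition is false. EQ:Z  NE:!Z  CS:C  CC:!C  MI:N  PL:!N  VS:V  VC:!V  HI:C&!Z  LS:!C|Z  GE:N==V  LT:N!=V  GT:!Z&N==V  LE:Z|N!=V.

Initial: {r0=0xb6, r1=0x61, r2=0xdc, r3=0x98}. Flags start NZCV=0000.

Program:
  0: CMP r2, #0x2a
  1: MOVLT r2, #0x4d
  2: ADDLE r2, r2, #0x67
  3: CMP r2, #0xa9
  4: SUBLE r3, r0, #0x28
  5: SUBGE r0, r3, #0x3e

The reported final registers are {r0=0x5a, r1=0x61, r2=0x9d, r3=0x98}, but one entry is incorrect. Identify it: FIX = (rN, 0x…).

FIX = (r2, 0xb4)

0: ✓ CMP  NZCV=1010
1: ✓ MOVLT  r2←0x4d
2: ✓ ADDLE  r2←0xb4
3: ✓ CMP  NZCV=0010
4: · SUBLE
5: ✓ SUBGE  r0←0x5a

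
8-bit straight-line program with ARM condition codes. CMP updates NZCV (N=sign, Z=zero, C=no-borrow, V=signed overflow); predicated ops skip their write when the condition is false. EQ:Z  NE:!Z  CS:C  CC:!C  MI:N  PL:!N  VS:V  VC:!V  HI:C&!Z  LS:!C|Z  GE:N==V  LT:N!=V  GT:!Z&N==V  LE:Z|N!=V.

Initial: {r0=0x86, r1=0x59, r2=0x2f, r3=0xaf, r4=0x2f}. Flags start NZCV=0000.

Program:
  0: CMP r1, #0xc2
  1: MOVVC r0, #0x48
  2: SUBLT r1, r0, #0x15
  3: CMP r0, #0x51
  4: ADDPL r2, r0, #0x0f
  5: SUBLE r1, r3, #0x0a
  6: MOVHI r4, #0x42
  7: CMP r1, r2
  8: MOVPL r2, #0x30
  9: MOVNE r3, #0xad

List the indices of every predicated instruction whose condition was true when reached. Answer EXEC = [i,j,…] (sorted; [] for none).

EXEC = [4,5,6,8,9]

0: ✓ CMP  NZCV=1001
1: · MOVVC
2: · SUBLT
3: ✓ CMP  NZCV=0011
4: ✓ ADDPL  r2←0x95
5: ✓ SUBLE  r1←0xa5
6: ✓ MOVHI  r4←0x42
7: ✓ CMP  NZCV=0010
8: ✓ MOVPL  r2←0x30
9: ✓ MOVNE  r3←0xad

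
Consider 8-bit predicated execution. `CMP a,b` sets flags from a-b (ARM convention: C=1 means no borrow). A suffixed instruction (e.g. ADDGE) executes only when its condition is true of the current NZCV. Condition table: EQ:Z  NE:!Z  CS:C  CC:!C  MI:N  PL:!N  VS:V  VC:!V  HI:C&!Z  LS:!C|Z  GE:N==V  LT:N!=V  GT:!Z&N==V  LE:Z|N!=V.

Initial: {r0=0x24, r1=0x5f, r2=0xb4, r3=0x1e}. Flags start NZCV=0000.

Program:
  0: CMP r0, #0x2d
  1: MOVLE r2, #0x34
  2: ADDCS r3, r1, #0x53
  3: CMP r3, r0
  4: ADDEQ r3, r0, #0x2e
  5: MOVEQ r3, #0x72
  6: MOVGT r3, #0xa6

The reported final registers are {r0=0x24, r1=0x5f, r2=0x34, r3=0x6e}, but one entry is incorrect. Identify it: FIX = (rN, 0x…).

0: ✓ CMP  NZCV=1000
1: ✓ MOVLE  r2←0x34
2: · ADDCS
3: ✓ CMP  NZCV=1000
4: · ADDEQ
5: · MOVEQ
6: · MOVGT

FIX = (r3, 0x1e)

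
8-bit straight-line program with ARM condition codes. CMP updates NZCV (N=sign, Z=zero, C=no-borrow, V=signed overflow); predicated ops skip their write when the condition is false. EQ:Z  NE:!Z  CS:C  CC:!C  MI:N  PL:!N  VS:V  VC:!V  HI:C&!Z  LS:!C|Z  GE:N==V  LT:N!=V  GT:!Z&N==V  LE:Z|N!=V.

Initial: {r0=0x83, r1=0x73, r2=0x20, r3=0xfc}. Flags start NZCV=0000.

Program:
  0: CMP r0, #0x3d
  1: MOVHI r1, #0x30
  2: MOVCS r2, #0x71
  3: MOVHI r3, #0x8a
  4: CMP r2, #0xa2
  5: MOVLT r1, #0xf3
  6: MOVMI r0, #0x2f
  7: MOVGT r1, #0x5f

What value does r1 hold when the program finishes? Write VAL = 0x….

VAL = 0x5f

0: ✓ CMP  NZCV=0011
1: ✓ MOVHI  r1←0x30
2: ✓ MOVCS  r2←0x71
3: ✓ MOVHI  r3←0x8a
4: ✓ CMP  NZCV=1001
5: · MOVLT
6: ✓ MOVMI  r0←0x2f
7: ✓ MOVGT  r1←0x5f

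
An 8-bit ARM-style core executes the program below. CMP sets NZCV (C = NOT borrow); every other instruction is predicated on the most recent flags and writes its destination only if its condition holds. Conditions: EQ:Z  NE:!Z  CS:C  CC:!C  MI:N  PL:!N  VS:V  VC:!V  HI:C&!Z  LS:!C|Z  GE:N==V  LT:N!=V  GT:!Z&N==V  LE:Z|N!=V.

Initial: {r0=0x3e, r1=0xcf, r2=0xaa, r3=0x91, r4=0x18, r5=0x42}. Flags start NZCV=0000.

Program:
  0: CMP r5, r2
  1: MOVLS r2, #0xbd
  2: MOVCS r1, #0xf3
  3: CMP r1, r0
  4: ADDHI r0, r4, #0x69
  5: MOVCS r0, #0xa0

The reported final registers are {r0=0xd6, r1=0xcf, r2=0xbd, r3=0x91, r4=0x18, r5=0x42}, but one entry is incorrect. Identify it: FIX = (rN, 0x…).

FIX = (r0, 0xa0)

0: ✓ CMP  NZCV=1001
1: ✓ MOVLS  r2←0xbd
2: · MOVCS
3: ✓ CMP  NZCV=1010
4: ✓ ADDHI  r0←0x81
5: ✓ MOVCS  r0←0xa0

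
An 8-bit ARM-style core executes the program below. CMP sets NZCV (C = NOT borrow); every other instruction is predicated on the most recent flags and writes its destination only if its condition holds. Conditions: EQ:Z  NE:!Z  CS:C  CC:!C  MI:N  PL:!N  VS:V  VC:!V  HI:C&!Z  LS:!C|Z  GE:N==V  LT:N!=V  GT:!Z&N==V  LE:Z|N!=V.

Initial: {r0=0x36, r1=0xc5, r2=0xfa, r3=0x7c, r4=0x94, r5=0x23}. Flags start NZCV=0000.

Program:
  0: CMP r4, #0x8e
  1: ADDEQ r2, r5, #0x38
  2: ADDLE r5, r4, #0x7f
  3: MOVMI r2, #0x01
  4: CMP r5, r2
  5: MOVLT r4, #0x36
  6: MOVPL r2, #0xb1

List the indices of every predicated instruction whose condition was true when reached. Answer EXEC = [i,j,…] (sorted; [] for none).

EXEC = [6]

0: ✓ CMP  NZCV=0010
1: · ADDEQ
2: · ADDLE
3: · MOVMI
4: ✓ CMP  NZCV=0000
5: · MOVLT
6: ✓ MOVPL  r2←0xb1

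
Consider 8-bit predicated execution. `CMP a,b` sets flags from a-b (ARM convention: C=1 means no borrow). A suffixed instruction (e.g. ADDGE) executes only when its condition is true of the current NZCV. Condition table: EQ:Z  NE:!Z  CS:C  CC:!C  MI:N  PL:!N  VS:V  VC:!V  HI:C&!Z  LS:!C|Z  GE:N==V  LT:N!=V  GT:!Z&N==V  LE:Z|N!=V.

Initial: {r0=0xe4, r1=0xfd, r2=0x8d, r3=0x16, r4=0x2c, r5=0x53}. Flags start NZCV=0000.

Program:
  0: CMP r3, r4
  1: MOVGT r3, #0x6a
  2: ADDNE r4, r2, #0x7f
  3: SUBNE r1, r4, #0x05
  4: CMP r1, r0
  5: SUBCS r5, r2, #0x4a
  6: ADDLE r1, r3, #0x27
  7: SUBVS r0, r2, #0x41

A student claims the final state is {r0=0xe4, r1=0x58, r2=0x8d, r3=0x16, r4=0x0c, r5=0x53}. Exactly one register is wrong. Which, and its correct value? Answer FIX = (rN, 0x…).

0: ✓ CMP  NZCV=1000
1: · MOVGT
2: ✓ ADDNE  r4←0x0c
3: ✓ SUBNE  r1←0x07
4: ✓ CMP  NZCV=0000
5: · SUBCS
6: · ADDLE
7: · SUBVS

FIX = (r1, 0x07)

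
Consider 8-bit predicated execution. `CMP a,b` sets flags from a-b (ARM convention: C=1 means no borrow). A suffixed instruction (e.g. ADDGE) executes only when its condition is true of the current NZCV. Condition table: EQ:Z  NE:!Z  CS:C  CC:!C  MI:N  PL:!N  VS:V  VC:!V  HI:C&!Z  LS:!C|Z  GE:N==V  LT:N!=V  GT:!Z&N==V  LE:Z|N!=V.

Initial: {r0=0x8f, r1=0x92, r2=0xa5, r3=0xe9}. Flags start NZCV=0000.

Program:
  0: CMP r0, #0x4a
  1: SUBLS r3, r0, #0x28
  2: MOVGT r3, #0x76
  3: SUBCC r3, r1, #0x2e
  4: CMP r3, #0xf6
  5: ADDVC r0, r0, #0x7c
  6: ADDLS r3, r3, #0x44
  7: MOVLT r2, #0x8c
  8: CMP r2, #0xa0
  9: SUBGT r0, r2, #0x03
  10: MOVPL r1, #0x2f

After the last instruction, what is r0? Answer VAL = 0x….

VAL = 0x0b

0: ✓ CMP  NZCV=0011
1: · SUBLS
2: · MOVGT
3: · SUBCC
4: ✓ CMP  NZCV=1000
5: ✓ ADDVC  r0←0x0b
6: ✓ ADDLS  r3←0x2d
7: ✓ MOVLT  r2←0x8c
8: ✓ CMP  NZCV=1000
9: · SUBGT
10: · MOVPL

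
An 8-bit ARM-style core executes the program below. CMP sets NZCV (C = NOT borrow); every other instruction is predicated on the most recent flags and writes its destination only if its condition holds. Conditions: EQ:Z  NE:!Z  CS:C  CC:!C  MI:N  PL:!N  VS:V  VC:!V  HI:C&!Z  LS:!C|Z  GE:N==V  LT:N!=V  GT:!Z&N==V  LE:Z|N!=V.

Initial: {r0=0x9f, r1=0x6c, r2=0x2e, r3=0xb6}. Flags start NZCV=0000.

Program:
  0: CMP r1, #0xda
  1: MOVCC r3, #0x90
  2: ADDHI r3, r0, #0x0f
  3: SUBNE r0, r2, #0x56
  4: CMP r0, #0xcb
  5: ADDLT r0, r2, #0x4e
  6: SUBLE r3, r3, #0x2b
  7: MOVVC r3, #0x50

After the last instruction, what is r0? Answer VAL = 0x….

[0] flags=1001 → (cmp)
[1] flags=1001 CC?T → r3=0x90
[2] flags=1001 HI?F → skip
[3] flags=1001 NE?T → r0=0xd8
[4] flags=0010 → (cmp)
[5] flags=0010 LT?F → skip
[6] flags=0010 LE?F → skip
[7] flags=0010 VC?T → r3=0x50

VAL = 0xd8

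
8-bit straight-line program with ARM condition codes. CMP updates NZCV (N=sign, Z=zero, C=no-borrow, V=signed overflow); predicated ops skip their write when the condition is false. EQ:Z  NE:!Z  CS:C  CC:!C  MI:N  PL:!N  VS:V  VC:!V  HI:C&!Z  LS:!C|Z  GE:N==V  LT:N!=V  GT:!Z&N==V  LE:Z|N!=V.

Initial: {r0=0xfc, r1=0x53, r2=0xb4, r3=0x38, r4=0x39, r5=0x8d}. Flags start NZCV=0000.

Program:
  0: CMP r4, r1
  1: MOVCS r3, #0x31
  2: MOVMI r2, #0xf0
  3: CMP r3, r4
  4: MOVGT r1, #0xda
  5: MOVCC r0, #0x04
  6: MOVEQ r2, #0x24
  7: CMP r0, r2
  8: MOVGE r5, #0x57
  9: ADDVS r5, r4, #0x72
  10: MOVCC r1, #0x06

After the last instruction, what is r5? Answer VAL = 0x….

VAL = 0x57

[0] flags=1000 → (cmp)
[1] flags=1000 CS?F → skip
[2] flags=1000 MI?T → r2=0xf0
[3] flags=1000 → (cmp)
[4] flags=1000 GT?F → skip
[5] flags=1000 CC?T → r0=0x04
[6] flags=1000 EQ?F → skip
[7] flags=0000 → (cmp)
[8] flags=0000 GE?T → r5=0x57
[9] flags=0000 VS?F → skip
[10] flags=0000 CC?T → r1=0x06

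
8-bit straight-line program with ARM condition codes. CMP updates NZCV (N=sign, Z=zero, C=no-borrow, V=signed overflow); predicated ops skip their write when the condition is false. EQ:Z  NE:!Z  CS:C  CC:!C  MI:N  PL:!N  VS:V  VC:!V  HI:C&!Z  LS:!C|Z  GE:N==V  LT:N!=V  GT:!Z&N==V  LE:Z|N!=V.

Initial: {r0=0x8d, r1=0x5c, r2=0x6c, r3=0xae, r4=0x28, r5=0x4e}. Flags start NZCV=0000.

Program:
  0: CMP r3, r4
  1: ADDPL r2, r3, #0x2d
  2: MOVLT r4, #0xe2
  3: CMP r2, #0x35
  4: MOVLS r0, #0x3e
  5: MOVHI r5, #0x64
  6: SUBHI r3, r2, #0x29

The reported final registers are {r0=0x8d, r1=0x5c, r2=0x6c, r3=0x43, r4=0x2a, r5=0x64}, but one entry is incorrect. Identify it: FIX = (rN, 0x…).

FIX = (r4, 0xe2)

0: ✓ CMP  NZCV=1010
1: · ADDPL
2: ✓ MOVLT  r4←0xe2
3: ✓ CMP  NZCV=0010
4: · MOVLS
5: ✓ MOVHI  r5←0x64
6: ✓ SUBHI  r3←0x43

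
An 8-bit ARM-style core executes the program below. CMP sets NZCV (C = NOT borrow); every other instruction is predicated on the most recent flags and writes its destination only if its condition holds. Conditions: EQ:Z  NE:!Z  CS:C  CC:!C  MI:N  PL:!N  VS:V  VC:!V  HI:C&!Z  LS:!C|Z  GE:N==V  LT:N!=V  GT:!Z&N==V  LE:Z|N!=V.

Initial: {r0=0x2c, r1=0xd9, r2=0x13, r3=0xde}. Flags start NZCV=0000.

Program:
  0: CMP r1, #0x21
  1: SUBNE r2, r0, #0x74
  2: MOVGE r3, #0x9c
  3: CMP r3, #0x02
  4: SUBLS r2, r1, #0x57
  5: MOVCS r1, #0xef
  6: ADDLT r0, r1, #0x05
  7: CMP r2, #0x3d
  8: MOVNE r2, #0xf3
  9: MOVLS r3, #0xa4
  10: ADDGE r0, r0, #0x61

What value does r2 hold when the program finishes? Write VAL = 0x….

VAL = 0xf3

[0] flags=1010 → (cmp)
[1] flags=1010 NE?T → r2=0xb8
[2] flags=1010 GE?F → skip
[3] flags=1010 → (cmp)
[4] flags=1010 LS?F → skip
[5] flags=1010 CS?T → r1=0xef
[6] flags=1010 LT?T → r0=0xf4
[7] flags=0011 → (cmp)
[8] flags=0011 NE?T → r2=0xf3
[9] flags=0011 LS?F → skip
[10] flags=0011 GE?F → skip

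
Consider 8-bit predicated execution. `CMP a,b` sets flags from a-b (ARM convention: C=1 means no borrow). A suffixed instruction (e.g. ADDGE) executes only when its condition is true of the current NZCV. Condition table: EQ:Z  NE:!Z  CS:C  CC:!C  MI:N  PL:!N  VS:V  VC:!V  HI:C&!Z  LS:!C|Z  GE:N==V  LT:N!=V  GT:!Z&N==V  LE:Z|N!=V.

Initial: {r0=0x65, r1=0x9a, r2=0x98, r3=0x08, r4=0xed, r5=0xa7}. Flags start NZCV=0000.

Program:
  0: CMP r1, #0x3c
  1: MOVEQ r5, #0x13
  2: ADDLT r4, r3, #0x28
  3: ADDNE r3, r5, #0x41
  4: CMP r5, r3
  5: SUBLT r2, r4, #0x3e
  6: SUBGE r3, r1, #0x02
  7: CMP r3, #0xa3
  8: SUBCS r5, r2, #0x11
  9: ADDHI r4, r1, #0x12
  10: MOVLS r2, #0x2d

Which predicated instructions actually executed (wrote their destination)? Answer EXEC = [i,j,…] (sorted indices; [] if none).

[0] flags=0011 → (cmp)
[1] flags=0011 EQ?F → skip
[2] flags=0011 LT?T → r4=0x30
[3] flags=0011 NE?T → r3=0xe8
[4] flags=1000 → (cmp)
[5] flags=1000 LT?T → r2=0xf2
[6] flags=1000 GE?F → skip
[7] flags=0010 → (cmp)
[8] flags=0010 CS?T → r5=0xe1
[9] flags=0010 HI?T → r4=0xac
[10] flags=0010 LS?F → skip

EXEC = [2,3,5,8,9]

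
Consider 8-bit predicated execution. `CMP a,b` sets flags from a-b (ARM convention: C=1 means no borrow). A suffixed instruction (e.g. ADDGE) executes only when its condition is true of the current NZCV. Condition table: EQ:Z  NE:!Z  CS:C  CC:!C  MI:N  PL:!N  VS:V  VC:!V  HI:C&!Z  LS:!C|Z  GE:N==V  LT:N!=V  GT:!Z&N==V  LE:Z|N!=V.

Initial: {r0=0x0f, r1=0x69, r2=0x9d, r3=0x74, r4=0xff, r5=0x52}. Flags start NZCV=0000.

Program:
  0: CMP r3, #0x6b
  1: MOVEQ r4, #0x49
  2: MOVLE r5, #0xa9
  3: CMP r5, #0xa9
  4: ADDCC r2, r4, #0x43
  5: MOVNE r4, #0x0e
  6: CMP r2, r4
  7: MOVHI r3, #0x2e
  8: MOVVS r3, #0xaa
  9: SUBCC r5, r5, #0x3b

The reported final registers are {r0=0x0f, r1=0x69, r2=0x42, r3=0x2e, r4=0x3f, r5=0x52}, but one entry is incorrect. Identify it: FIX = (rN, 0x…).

FIX = (r4, 0x0e)

0: ✓ CMP  NZCV=0010
1: · MOVEQ
2: · MOVLE
3: ✓ CMP  NZCV=1001
4: ✓ ADDCC  r2←0x42
5: ✓ MOVNE  r4←0x0e
6: ✓ CMP  NZCV=0010
7: ✓ MOVHI  r3←0x2e
8: · MOVVS
9: · SUBCC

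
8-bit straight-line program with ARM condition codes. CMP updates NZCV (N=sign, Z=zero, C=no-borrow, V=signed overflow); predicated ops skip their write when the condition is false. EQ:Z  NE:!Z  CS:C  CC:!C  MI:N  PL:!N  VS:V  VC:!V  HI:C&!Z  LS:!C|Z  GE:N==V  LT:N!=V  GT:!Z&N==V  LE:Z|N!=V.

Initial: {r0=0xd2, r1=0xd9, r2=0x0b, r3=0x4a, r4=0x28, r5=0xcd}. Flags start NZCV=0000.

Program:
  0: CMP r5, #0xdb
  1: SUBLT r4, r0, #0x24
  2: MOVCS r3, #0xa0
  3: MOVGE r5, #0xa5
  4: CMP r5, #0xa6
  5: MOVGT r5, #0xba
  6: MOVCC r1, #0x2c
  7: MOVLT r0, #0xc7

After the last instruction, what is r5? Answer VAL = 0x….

[0] flags=1000 → (cmp)
[1] flags=1000 LT?T → r4=0xae
[2] flags=1000 CS?F → skip
[3] flags=1000 GE?F → skip
[4] flags=0010 → (cmp)
[5] flags=0010 GT?T → r5=0xba
[6] flags=0010 CC?F → skip
[7] flags=0010 LT?F → skip

VAL = 0xba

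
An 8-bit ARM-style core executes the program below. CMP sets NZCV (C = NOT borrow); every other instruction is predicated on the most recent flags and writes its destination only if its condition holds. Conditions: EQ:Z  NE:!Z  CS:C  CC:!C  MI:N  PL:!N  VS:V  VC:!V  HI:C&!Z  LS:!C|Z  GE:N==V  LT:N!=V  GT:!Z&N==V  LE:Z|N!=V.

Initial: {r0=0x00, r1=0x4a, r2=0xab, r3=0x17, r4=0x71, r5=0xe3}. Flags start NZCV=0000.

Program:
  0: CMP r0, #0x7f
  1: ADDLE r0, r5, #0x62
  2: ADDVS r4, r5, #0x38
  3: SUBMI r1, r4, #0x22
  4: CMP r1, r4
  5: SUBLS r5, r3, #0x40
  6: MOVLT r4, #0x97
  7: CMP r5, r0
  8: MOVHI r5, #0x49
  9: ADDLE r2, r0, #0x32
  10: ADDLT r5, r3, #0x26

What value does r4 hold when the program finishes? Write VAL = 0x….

0: ✓ CMP  NZCV=1000
1: ✓ ADDLE  r0←0x45
2: · ADDVS
3: ✓ SUBMI  r1←0x4f
4: ✓ CMP  NZCV=1000
5: ✓ SUBLS  r5←0xd7
6: ✓ MOVLT  r4←0x97
7: ✓ CMP  NZCV=1010
8: ✓ MOVHI  r5←0x49
9: ✓ ADDLE  r2←0x77
10: ✓ ADDLT  r5←0x3d

VAL = 0x97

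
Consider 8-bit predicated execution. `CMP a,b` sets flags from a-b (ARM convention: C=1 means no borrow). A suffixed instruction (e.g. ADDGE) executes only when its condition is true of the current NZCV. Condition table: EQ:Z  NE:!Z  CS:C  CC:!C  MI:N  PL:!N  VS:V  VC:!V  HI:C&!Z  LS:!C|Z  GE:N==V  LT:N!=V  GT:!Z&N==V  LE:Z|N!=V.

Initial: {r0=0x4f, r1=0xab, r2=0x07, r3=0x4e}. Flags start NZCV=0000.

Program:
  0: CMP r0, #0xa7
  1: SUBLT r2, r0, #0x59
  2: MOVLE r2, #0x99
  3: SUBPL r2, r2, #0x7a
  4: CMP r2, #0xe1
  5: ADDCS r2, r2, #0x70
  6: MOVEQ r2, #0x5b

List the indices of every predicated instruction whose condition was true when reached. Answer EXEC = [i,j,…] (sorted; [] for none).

EXEC = []

[0] flags=1001 → (cmp)
[1] flags=1001 LT?F → skip
[2] flags=1001 LE?F → skip
[3] flags=1001 PL?F → skip
[4] flags=0000 → (cmp)
[5] flags=0000 CS?F → skip
[6] flags=0000 EQ?F → skip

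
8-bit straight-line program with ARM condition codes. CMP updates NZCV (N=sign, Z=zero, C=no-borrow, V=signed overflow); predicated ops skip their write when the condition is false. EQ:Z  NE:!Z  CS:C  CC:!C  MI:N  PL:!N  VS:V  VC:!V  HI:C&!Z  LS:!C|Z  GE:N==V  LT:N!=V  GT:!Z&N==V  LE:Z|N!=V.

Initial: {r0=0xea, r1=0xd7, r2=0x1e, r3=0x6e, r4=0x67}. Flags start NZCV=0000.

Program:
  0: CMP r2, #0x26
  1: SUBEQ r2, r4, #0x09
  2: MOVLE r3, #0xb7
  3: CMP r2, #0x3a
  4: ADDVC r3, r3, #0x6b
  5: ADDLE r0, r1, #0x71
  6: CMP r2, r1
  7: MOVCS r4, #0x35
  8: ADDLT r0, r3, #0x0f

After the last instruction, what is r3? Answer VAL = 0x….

[0] flags=1000 → (cmp)
[1] flags=1000 EQ?F → skip
[2] flags=1000 LE?T → r3=0xb7
[3] flags=1000 → (cmp)
[4] flags=1000 VC?T → r3=0x22
[5] flags=1000 LE?T → r0=0x48
[6] flags=0000 → (cmp)
[7] flags=0000 CS?F → skip
[8] flags=0000 LT?F → skip

VAL = 0x22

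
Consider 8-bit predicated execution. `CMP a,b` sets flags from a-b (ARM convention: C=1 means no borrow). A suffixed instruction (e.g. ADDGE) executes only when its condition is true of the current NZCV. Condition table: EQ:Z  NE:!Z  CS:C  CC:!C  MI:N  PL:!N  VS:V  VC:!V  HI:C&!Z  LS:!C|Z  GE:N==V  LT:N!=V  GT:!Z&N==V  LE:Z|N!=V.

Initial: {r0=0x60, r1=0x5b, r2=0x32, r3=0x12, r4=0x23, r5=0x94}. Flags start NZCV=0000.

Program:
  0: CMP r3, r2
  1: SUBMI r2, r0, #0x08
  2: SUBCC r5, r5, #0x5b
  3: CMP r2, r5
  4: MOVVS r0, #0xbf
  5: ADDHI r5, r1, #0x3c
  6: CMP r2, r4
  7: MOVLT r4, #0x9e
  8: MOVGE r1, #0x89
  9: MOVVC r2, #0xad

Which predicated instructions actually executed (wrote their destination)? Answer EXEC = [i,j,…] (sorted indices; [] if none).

[0] flags=1000 → (cmp)
[1] flags=1000 MI?T → r2=0x58
[2] flags=1000 CC?T → r5=0x39
[3] flags=0010 → (cmp)
[4] flags=0010 VS?F → skip
[5] flags=0010 HI?T → r5=0x97
[6] flags=0010 → (cmp)
[7] flags=0010 LT?F → skip
[8] flags=0010 GE?T → r1=0x89
[9] flags=0010 VC?T → r2=0xad

EXEC = [1,2,5,8,9]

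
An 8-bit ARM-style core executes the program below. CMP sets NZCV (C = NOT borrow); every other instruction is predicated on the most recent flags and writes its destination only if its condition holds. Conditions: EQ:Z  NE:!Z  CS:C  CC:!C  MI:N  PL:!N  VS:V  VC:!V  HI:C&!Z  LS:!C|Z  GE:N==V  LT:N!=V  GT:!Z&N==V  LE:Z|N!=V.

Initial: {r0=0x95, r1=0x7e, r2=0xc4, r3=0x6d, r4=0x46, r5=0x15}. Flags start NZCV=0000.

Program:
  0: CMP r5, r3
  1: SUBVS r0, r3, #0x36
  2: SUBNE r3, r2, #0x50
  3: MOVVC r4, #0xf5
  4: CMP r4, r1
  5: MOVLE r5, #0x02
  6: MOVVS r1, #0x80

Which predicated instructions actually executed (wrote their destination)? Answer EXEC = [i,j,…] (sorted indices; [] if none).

[0] flags=1000 → (cmp)
[1] flags=1000 VS?F → skip
[2] flags=1000 NE?T → r3=0x74
[3] flags=1000 VC?T → r4=0xf5
[4] flags=0011 → (cmp)
[5] flags=0011 LE?T → r5=0x02
[6] flags=0011 VS?T → r1=0x80

EXEC = [2,3,5,6]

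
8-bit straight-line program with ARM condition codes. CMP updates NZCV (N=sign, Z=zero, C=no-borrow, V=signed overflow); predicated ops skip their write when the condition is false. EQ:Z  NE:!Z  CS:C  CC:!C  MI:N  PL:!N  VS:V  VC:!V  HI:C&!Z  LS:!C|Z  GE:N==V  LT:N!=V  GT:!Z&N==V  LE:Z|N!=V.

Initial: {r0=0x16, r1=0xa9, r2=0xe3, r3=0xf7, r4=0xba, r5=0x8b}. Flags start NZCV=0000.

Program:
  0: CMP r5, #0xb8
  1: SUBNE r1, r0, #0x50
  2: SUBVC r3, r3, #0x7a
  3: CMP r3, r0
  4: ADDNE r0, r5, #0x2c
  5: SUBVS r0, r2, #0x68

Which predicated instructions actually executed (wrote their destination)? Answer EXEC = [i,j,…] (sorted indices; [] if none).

EXEC = [1,2,4]

[0] flags=1000 → (cmp)
[1] flags=1000 NE?T → r1=0xc6
[2] flags=1000 VC?T → r3=0x7d
[3] flags=0010 → (cmp)
[4] flags=0010 NE?T → r0=0xb7
[5] flags=0010 VS?F → skip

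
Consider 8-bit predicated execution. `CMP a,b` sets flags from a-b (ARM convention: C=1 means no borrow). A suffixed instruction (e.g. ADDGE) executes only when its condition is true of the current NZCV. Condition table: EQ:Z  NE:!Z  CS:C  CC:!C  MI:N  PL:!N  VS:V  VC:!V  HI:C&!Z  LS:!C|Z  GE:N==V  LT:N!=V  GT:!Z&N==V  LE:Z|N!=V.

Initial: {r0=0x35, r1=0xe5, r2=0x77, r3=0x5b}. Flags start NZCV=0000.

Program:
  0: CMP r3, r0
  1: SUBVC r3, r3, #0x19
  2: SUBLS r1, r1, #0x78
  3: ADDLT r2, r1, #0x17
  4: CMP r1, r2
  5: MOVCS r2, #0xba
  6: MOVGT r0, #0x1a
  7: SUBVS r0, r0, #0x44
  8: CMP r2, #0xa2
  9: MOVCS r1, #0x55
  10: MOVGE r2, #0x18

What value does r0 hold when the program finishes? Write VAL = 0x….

VAL = 0xf1

0: ✓ CMP  NZCV=0010
1: ✓ SUBVC  r3←0x42
2: · SUBLS
3: · ADDLT
4: ✓ CMP  NZCV=0011
5: ✓ MOVCS  r2←0xba
6: · MOVGT
7: ✓ SUBVS  r0←0xf1
8: ✓ CMP  NZCV=0010
9: ✓ MOVCS  r1←0x55
10: ✓ MOVGE  r2←0x18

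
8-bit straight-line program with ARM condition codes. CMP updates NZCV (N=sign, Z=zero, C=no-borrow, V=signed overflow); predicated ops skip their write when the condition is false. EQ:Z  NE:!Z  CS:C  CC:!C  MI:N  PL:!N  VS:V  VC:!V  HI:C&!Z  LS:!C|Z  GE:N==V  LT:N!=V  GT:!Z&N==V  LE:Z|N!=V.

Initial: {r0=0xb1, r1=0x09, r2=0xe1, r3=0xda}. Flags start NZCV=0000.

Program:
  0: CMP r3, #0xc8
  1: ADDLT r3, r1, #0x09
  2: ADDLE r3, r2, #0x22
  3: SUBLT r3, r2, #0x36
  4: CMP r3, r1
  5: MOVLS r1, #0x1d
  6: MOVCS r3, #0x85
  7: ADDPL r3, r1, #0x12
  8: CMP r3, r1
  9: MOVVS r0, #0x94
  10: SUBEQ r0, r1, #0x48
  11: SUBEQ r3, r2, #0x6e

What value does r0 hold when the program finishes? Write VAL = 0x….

VAL = 0x94

[0] flags=0010 → (cmp)
[1] flags=0010 LT?F → skip
[2] flags=0010 LE?F → skip
[3] flags=0010 LT?F → skip
[4] flags=1010 → (cmp)
[5] flags=1010 LS?F → skip
[6] flags=1010 CS?T → r3=0x85
[7] flags=1010 PL?F → skip
[8] flags=0011 → (cmp)
[9] flags=0011 VS?T → r0=0x94
[10] flags=0011 EQ?F → skip
[11] flags=0011 EQ?F → skip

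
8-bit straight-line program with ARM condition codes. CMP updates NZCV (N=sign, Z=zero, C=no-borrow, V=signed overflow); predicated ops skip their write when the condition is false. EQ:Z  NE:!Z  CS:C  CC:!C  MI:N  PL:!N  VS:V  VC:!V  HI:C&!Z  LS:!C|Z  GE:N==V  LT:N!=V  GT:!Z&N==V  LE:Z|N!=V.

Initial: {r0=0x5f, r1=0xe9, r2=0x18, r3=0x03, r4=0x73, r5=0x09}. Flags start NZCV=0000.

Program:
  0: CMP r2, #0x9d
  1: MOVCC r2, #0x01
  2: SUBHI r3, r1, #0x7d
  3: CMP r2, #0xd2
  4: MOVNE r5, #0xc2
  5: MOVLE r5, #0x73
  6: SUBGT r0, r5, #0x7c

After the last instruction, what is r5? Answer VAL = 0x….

[0] flags=0000 → (cmp)
[1] flags=0000 CC?T → r2=0x01
[2] flags=0000 HI?F → skip
[3] flags=0000 → (cmp)
[4] flags=0000 NE?T → r5=0xc2
[5] flags=0000 LE?F → skip
[6] flags=0000 GT?T → r0=0x46

VAL = 0xc2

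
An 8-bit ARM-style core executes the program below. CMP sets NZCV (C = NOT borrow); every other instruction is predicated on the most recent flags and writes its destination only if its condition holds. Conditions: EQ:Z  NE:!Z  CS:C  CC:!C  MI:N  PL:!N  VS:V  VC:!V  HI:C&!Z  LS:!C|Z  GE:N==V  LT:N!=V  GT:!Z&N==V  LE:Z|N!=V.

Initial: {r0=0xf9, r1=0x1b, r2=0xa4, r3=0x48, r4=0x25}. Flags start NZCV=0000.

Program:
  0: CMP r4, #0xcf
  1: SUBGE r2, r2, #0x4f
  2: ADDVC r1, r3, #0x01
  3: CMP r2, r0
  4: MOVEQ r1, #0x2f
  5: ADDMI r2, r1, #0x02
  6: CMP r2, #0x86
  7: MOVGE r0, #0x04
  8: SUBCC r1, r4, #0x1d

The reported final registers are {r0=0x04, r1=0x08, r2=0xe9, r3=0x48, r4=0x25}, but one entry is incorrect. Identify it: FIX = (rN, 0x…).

FIX = (r2, 0x55)

0: ✓ CMP  NZCV=0000
1: ✓ SUBGE  r2←0x55
2: ✓ ADDVC  r1←0x49
3: ✓ CMP  NZCV=0000
4: · MOVEQ
5: · ADDMI
6: ✓ CMP  NZCV=1001
7: ✓ MOVGE  r0←0x04
8: ✓ SUBCC  r1←0x08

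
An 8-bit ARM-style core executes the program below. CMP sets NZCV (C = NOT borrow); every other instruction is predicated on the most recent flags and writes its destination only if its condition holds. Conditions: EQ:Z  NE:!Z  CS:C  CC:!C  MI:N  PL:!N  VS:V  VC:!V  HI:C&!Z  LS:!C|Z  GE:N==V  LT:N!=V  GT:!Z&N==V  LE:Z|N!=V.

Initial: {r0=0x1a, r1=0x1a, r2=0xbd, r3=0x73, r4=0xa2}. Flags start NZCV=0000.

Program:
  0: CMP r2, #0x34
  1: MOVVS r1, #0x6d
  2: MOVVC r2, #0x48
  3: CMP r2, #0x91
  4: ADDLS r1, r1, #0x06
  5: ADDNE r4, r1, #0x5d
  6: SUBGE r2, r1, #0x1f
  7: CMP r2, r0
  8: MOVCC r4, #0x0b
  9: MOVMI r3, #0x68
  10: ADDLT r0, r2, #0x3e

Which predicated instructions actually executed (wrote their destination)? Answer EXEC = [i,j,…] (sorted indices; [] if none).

0: ✓ CMP  NZCV=1010
1: · MOVVS
2: ✓ MOVVC  r2←0x48
3: ✓ CMP  NZCV=1001
4: ✓ ADDLS  r1←0x20
5: ✓ ADDNE  r4←0x7d
6: ✓ SUBGE  r2←0x01
7: ✓ CMP  NZCV=1000
8: ✓ MOVCC  r4←0x0b
9: ✓ MOVMI  r3←0x68
10: ✓ ADDLT  r0←0x3f

EXEC = [2,4,5,6,8,9,10]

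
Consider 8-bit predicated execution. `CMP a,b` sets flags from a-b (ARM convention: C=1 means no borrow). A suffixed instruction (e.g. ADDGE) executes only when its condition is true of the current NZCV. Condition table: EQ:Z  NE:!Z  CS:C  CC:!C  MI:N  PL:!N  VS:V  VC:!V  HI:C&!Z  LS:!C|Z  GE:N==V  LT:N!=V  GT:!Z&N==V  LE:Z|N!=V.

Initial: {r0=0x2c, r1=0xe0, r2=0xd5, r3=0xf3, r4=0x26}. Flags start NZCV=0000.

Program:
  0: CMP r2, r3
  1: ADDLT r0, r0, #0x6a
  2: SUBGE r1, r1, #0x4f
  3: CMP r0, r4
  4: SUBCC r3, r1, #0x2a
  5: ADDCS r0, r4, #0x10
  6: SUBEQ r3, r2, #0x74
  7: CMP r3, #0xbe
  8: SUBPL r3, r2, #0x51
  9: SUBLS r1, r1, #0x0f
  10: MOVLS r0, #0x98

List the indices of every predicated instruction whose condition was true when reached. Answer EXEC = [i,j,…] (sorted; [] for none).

EXEC = [1,5,8]

[0] flags=1000 → (cmp)
[1] flags=1000 LT?T → r0=0x96
[2] flags=1000 GE?F → skip
[3] flags=0011 → (cmp)
[4] flags=0011 CC?F → skip
[5] flags=0011 CS?T → r0=0x36
[6] flags=0011 EQ?F → skip
[7] flags=0010 → (cmp)
[8] flags=0010 PL?T → r3=0x84
[9] flags=0010 LS?F → skip
[10] flags=0010 LS?F → skip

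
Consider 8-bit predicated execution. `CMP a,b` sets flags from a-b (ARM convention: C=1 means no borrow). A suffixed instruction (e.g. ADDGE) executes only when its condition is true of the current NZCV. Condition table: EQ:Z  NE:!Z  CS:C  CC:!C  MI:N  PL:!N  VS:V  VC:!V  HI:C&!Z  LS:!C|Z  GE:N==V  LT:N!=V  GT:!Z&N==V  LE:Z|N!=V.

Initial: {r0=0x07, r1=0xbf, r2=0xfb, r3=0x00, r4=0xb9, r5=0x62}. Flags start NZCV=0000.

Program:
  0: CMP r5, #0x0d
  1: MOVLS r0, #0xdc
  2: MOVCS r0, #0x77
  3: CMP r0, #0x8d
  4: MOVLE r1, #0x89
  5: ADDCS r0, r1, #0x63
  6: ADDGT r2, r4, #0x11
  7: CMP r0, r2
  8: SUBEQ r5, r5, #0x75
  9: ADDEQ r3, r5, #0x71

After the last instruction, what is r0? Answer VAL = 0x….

VAL = 0x77

[0] flags=0010 → (cmp)
[1] flags=0010 LS?F → skip
[2] flags=0010 CS?T → r0=0x77
[3] flags=1001 → (cmp)
[4] flags=1001 LE?F → skip
[5] flags=1001 CS?F → skip
[6] flags=1001 GT?T → r2=0xca
[7] flags=1001 → (cmp)
[8] flags=1001 EQ?F → skip
[9] flags=1001 EQ?F → skip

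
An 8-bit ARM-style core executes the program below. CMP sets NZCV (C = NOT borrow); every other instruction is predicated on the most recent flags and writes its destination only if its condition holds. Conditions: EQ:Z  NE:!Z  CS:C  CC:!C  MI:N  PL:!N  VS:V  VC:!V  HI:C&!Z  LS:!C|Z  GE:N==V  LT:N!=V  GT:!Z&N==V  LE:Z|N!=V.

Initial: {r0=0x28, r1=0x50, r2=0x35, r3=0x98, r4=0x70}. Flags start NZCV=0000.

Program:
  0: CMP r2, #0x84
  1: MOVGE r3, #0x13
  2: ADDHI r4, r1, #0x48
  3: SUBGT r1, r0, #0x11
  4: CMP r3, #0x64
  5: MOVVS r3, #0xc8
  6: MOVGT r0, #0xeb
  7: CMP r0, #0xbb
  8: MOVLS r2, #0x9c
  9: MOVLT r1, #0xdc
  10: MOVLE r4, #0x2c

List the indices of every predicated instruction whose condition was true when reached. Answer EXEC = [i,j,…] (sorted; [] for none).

[0] flags=1001 → (cmp)
[1] flags=1001 GE?T → r3=0x13
[2] flags=1001 HI?F → skip
[3] flags=1001 GT?T → r1=0x17
[4] flags=1000 → (cmp)
[5] flags=1000 VS?F → skip
[6] flags=1000 GT?F → skip
[7] flags=0000 → (cmp)
[8] flags=0000 LS?T → r2=0x9c
[9] flags=0000 LT?F → skip
[10] flags=0000 LE?F → skip

EXEC = [1,3,8]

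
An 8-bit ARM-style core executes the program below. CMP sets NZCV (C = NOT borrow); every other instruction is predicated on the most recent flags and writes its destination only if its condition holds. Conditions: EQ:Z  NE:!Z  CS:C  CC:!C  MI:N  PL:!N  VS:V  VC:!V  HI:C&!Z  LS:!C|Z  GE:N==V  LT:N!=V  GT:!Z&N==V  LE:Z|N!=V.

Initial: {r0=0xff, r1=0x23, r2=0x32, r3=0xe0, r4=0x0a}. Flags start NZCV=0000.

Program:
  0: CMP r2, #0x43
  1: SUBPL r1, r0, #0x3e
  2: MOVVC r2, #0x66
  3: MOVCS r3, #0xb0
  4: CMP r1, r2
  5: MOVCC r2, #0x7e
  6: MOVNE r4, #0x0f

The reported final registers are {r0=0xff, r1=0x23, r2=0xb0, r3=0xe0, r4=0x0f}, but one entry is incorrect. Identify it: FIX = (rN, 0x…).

0: ✓ CMP  NZCV=1000
1: · SUBPL
2: ✓ MOVVC  r2←0x66
3: · MOVCS
4: ✓ CMP  NZCV=1000
5: ✓ MOVCC  r2←0x7e
6: ✓ MOVNE  r4←0x0f

FIX = (r2, 0x7e)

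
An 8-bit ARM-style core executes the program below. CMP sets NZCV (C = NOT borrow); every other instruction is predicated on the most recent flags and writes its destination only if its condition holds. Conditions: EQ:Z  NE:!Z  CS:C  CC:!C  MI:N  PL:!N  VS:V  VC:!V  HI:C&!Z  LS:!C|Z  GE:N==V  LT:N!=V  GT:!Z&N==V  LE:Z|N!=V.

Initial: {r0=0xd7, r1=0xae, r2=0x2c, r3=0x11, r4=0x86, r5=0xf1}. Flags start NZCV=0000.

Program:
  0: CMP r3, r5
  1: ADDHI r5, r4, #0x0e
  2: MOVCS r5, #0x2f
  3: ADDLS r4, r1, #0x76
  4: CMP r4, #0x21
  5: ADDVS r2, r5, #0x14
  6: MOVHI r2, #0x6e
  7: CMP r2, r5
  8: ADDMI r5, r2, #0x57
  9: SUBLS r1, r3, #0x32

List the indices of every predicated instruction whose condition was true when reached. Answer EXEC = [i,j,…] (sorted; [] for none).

EXEC = [3,6,9]

[0] flags=0000 → (cmp)
[1] flags=0000 HI?F → skip
[2] flags=0000 CS?F → skip
[3] flags=0000 LS?T → r4=0x24
[4] flags=0010 → (cmp)
[5] flags=0010 VS?F → skip
[6] flags=0010 HI?T → r2=0x6e
[7] flags=0000 → (cmp)
[8] flags=0000 MI?F → skip
[9] flags=0000 LS?T → r1=0xdf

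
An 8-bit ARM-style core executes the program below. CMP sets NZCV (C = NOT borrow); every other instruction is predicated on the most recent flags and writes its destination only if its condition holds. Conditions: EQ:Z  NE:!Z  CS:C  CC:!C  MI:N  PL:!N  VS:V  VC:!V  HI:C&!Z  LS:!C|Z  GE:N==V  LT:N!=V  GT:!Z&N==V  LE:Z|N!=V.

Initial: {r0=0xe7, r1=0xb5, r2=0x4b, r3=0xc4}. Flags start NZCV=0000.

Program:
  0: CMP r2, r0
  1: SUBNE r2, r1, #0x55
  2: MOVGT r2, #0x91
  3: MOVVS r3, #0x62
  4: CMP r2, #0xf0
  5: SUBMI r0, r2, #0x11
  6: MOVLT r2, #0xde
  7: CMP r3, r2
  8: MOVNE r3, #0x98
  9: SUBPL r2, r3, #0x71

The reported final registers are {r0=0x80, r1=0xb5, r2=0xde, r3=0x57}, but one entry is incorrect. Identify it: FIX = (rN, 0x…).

FIX = (r3, 0x98)

[0] flags=0000 → (cmp)
[1] flags=0000 NE?T → r2=0x60
[2] flags=0000 GT?T → r2=0x91
[3] flags=0000 VS?F → skip
[4] flags=1000 → (cmp)
[5] flags=1000 MI?T → r0=0x80
[6] flags=1000 LT?T → r2=0xde
[7] flags=1000 → (cmp)
[8] flags=1000 NE?T → r3=0x98
[9] flags=1000 PL?F → skip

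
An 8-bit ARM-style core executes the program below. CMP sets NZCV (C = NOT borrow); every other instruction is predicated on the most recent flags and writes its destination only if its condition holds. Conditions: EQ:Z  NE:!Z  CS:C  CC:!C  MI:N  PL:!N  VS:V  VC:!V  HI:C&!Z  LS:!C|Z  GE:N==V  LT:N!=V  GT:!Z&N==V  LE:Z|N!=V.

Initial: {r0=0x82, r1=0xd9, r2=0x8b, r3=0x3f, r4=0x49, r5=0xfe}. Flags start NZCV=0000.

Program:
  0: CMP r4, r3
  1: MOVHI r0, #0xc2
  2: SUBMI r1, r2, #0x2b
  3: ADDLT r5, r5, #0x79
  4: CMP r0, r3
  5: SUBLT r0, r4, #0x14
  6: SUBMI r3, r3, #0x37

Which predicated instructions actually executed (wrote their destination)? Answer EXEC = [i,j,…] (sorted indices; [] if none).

EXEC = [1,5,6]

[0] flags=0010 → (cmp)
[1] flags=0010 HI?T → r0=0xc2
[2] flags=0010 MI?F → skip
[3] flags=0010 LT?F → skip
[4] flags=1010 → (cmp)
[5] flags=1010 LT?T → r0=0x35
[6] flags=1010 MI?T → r3=0x08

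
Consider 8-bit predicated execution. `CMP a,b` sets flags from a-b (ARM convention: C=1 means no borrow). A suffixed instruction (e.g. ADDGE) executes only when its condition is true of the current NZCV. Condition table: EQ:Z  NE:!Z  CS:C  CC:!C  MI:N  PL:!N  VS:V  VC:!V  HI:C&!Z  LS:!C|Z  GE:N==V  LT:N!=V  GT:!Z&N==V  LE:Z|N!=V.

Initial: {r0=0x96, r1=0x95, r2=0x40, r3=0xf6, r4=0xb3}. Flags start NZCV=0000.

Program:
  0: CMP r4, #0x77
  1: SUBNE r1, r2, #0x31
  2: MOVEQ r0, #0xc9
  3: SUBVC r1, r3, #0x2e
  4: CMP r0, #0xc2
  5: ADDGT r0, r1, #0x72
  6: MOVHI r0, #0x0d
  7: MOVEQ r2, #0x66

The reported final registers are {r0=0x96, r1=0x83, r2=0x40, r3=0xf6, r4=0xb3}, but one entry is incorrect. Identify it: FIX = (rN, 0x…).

FIX = (r1, 0x0f)

[0] flags=0011 → (cmp)
[1] flags=0011 NE?T → r1=0x0f
[2] flags=0011 EQ?F → skip
[3] flags=0011 VC?F → skip
[4] flags=1000 → (cmp)
[5] flags=1000 GT?F → skip
[6] flags=1000 HI?F → skip
[7] flags=1000 EQ?F → skip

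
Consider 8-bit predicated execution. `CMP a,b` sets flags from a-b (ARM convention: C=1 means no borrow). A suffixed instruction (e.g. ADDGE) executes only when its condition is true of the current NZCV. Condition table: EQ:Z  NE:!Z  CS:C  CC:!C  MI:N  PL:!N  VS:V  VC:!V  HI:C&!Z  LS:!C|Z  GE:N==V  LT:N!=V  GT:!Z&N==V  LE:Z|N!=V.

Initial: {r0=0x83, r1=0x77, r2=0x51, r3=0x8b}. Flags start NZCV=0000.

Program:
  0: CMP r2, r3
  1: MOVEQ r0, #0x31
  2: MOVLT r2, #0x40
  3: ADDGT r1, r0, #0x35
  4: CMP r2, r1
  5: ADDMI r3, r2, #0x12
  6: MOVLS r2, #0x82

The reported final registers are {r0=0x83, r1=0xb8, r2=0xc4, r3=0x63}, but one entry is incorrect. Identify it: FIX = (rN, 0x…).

FIX = (r2, 0x82)

[0] flags=1001 → (cmp)
[1] flags=1001 EQ?F → skip
[2] flags=1001 LT?F → skip
[3] flags=1001 GT?T → r1=0xb8
[4] flags=1001 → (cmp)
[5] flags=1001 MI?T → r3=0x63
[6] flags=1001 LS?T → r2=0x82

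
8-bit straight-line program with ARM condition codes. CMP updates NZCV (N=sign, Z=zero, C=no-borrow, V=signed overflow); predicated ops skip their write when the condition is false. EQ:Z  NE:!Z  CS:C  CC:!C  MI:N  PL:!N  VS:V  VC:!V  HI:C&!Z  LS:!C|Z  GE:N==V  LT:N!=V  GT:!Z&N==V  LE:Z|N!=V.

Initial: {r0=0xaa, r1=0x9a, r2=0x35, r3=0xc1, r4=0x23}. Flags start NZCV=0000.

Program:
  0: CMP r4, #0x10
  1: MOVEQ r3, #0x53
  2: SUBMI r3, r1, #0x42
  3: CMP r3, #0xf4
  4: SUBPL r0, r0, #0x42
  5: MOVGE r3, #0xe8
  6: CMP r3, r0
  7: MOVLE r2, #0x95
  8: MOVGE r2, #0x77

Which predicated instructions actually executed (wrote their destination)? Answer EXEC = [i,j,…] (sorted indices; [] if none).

EXEC = [8]

0: ✓ CMP  NZCV=0010
1: · MOVEQ
2: · SUBMI
3: ✓ CMP  NZCV=1000
4: · SUBPL
5: · MOVGE
6: ✓ CMP  NZCV=0010
7: · MOVLE
8: ✓ MOVGE  r2←0x77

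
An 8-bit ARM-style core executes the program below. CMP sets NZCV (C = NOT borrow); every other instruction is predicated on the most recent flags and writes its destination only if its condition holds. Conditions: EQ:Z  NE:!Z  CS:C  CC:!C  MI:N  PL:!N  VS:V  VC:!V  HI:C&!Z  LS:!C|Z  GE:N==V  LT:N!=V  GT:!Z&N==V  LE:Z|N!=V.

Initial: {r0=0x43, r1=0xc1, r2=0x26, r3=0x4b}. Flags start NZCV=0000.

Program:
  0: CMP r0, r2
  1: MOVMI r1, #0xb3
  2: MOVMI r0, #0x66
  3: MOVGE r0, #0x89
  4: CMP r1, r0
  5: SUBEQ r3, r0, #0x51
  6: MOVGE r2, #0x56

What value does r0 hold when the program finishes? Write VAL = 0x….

0: ✓ CMP  NZCV=0010
1: · MOVMI
2: · MOVMI
3: ✓ MOVGE  r0←0x89
4: ✓ CMP  NZCV=0010
5: · SUBEQ
6: ✓ MOVGE  r2←0x56

VAL = 0x89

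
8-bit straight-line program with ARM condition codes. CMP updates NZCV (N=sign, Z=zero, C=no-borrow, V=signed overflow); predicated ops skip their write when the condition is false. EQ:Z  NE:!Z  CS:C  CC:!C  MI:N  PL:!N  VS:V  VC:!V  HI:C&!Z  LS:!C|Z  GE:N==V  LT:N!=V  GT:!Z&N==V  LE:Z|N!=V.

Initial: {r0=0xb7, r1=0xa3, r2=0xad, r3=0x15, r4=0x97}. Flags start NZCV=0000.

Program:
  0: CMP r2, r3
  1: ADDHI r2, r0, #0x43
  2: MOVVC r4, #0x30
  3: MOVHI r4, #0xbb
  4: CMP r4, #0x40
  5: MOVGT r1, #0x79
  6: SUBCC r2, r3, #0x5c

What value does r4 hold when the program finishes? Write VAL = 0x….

0: ✓ CMP  NZCV=1010
1: ✓ ADDHI  r2←0xfa
2: ✓ MOVVC  r4←0x30
3: ✓ MOVHI  r4←0xbb
4: ✓ CMP  NZCV=0011
5: · MOVGT
6: · SUBCC

VAL = 0xbb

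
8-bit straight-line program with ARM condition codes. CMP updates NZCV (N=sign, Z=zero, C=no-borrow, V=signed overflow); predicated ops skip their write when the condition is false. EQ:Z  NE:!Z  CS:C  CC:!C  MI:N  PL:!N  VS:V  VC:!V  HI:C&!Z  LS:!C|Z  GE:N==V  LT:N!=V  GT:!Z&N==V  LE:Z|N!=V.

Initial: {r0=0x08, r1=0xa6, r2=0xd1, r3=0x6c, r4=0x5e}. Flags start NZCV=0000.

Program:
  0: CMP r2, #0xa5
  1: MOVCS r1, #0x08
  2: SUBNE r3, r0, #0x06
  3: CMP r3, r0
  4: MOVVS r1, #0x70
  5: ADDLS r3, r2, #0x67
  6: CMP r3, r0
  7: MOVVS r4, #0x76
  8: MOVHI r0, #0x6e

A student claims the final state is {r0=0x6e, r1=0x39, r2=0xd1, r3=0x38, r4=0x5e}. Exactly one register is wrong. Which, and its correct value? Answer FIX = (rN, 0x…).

[0] flags=0010 → (cmp)
[1] flags=0010 CS?T → r1=0x08
[2] flags=0010 NE?T → r3=0x02
[3] flags=1000 → (cmp)
[4] flags=1000 VS?F → skip
[5] flags=1000 LS?T → r3=0x38
[6] flags=0010 → (cmp)
[7] flags=0010 VS?F → skip
[8] flags=0010 HI?T → r0=0x6e

FIX = (r1, 0x08)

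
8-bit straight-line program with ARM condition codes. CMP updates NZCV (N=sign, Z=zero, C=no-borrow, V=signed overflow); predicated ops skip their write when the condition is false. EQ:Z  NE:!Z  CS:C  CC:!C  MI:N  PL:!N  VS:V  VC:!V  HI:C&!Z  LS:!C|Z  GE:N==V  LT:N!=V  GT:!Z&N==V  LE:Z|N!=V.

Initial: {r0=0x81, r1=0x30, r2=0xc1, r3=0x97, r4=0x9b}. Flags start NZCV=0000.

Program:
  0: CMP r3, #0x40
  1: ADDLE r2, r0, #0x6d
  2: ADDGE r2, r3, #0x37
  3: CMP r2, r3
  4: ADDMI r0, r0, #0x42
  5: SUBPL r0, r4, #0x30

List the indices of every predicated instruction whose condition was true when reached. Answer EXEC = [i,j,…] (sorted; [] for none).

EXEC = [1,5]

0: ✓ CMP  NZCV=0011
1: ✓ ADDLE  r2←0xee
2: · ADDGE
3: ✓ CMP  NZCV=0010
4: · ADDMI
5: ✓ SUBPL  r0←0x6b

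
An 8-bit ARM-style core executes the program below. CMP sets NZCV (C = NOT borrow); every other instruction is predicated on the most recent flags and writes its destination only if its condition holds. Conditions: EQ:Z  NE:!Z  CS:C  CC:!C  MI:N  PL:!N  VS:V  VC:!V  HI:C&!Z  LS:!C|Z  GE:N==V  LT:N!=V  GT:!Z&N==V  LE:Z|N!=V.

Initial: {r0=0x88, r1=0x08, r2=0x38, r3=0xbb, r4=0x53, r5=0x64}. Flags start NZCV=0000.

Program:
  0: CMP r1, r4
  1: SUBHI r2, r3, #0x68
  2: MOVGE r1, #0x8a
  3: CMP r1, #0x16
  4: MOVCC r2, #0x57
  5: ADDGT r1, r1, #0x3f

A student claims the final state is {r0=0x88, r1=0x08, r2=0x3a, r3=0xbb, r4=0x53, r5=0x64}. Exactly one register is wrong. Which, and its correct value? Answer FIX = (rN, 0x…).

FIX = (r2, 0x57)

0: ✓ CMP  NZCV=1000
1: · SUBHI
2: · MOVGE
3: ✓ CMP  NZCV=1000
4: ✓ MOVCC  r2←0x57
5: · ADDGT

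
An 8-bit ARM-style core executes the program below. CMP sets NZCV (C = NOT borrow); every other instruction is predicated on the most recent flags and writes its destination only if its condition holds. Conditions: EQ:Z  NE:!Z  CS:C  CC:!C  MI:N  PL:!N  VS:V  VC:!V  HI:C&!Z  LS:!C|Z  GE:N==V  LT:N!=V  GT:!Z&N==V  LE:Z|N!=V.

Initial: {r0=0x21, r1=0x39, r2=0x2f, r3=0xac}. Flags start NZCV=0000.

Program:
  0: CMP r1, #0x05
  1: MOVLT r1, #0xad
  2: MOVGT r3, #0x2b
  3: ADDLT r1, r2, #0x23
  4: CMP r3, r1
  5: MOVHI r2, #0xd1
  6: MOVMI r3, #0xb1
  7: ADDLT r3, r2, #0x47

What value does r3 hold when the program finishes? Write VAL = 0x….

VAL = 0x76

[0] flags=0010 → (cmp)
[1] flags=0010 LT?F → skip
[2] flags=0010 GT?T → r3=0x2b
[3] flags=0010 LT?F → skip
[4] flags=1000 → (cmp)
[5] flags=1000 HI?F → skip
[6] flags=1000 MI?T → r3=0xb1
[7] flags=1000 LT?T → r3=0x76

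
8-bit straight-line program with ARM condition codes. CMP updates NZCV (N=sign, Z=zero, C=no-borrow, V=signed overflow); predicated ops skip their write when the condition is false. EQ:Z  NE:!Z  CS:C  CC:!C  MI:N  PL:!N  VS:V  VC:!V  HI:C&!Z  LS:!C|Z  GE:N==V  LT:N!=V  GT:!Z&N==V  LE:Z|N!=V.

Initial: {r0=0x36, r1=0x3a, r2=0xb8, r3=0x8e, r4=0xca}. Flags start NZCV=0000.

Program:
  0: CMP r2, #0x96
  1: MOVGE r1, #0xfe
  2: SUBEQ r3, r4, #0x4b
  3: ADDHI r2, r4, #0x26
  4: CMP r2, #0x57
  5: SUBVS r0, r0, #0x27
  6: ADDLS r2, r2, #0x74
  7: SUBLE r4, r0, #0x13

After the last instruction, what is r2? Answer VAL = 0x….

0: ✓ CMP  NZCV=0010
1: ✓ MOVGE  r1←0xfe
2: · SUBEQ
3: ✓ ADDHI  r2←0xf0
4: ✓ CMP  NZCV=1010
5: · SUBVS
6: · ADDLS
7: ✓ SUBLE  r4←0x23

VAL = 0xf0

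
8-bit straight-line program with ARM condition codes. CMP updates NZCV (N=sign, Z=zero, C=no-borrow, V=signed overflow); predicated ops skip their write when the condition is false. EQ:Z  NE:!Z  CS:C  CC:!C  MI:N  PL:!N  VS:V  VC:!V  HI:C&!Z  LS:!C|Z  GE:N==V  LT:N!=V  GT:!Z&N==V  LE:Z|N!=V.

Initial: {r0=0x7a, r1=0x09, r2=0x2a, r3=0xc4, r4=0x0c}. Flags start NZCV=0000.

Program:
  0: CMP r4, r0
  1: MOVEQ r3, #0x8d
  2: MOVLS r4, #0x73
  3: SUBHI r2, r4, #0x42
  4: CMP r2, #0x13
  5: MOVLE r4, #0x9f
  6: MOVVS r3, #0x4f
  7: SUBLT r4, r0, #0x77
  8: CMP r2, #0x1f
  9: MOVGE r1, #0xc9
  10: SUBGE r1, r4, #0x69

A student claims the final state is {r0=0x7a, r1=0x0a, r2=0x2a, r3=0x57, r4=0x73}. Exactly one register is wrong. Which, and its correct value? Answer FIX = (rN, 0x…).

0: ✓ CMP  NZCV=1000
1: · MOVEQ
2: ✓ MOVLS  r4←0x73
3: · SUBHI
4: ✓ CMP  NZCV=0010
5: · MOVLE
6: · MOVVS
7: · SUBLT
8: ✓ CMP  NZCV=0010
9: ✓ MOVGE  r1←0xc9
10: ✓ SUBGE  r1←0x0a

FIX = (r3, 0xc4)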